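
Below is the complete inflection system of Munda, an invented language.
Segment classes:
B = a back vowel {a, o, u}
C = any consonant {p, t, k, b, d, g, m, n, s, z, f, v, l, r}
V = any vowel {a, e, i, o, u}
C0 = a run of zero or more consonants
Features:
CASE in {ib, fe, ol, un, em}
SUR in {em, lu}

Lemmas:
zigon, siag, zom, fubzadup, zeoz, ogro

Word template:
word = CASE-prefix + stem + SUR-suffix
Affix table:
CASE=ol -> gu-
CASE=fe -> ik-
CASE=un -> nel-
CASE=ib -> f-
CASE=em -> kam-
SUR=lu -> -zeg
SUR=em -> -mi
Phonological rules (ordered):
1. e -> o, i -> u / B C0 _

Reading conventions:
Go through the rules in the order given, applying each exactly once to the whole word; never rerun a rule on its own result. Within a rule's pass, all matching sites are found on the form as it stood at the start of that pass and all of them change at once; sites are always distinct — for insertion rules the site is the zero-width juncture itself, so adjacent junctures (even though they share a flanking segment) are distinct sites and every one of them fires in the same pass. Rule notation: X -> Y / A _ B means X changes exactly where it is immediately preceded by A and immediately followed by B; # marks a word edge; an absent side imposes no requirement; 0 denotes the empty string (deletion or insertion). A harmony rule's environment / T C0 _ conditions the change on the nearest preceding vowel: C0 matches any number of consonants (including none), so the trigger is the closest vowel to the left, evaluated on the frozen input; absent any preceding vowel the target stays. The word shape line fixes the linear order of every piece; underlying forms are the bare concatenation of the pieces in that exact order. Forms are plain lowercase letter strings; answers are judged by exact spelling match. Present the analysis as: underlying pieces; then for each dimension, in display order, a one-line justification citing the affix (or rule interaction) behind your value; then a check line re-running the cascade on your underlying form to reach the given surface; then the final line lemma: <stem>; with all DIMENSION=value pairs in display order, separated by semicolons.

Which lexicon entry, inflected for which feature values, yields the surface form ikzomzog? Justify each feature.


underlying: ik-zom-zeg
CASE=fe - signalled by the affix ik-
SUR=lu - signalled by the affix -zeg
check: ikzomzeg -> ikzomzog
lemma: zom; CASE=fe; SUR=lu


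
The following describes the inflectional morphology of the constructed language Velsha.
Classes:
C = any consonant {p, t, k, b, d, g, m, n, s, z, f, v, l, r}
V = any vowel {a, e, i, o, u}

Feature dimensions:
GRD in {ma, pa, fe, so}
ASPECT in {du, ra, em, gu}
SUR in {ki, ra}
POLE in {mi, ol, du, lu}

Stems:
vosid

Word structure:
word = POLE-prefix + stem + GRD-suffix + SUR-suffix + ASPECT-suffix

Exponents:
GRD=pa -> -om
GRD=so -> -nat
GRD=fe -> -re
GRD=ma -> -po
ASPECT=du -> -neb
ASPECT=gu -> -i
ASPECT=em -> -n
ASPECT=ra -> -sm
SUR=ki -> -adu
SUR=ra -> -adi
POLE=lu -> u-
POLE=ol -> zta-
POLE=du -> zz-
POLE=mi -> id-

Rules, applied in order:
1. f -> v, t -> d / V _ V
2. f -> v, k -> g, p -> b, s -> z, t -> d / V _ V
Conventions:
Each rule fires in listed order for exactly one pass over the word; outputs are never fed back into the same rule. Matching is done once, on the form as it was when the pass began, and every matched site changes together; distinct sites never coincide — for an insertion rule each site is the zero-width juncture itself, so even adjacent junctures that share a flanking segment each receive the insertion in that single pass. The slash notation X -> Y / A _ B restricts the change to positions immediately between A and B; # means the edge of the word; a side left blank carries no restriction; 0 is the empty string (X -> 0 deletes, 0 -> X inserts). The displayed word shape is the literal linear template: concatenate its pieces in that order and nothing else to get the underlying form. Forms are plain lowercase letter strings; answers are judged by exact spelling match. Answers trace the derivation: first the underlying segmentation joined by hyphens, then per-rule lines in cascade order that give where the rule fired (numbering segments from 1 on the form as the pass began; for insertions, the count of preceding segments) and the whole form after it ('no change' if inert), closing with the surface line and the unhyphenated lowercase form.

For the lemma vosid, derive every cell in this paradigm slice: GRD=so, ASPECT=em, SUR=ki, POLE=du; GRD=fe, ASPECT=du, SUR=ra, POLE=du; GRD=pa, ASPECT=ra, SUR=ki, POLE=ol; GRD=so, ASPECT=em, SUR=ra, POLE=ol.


cell GRD=so, ASPECT=em, SUR=ki, POLE=du:
underlying: zz-vosid-nat-adu-n
1. f -> v, t -> d / V _ V: fires at position(s) 10: zzvosidnadadun
2. f -> v, k -> g, p -> b, s -> z, t -> d / V _ V: fires at position(s) 5: zzvozidnadadun
surface: zzvozidnadadun

cell GRD=fe, ASPECT=du, SUR=ra, POLE=du:
underlying: zz-vosid-re-adi-neb
1. f -> v, t -> d / V _ V: no change
2. f -> v, k -> g, p -> b, s -> z, t -> d / V _ V: fires at position(s) 5: zzvozidreadineb
surface: zzvozidreadineb

cell GRD=pa, ASPECT=ra, SUR=ki, POLE=ol:
underlying: zta-vosid-om-adu-sm
1. f -> v, t -> d / V _ V: no change
2. f -> v, k -> g, p -> b, s -> z, t -> d / V _ V: fires at position(s) 6: ztavozidomadusm
surface: ztavozidomadusm

cell GRD=so, ASPECT=em, SUR=ra, POLE=ol:
underlying: zta-vosid-nat-adi-n
1. f -> v, t -> d / V _ V: fires at position(s) 11: ztavosidnadadin
2. f -> v, k -> g, p -> b, s -> z, t -> d / V _ V: fires at position(s) 6: ztavozidnadadin
surface: ztavozidnadadin


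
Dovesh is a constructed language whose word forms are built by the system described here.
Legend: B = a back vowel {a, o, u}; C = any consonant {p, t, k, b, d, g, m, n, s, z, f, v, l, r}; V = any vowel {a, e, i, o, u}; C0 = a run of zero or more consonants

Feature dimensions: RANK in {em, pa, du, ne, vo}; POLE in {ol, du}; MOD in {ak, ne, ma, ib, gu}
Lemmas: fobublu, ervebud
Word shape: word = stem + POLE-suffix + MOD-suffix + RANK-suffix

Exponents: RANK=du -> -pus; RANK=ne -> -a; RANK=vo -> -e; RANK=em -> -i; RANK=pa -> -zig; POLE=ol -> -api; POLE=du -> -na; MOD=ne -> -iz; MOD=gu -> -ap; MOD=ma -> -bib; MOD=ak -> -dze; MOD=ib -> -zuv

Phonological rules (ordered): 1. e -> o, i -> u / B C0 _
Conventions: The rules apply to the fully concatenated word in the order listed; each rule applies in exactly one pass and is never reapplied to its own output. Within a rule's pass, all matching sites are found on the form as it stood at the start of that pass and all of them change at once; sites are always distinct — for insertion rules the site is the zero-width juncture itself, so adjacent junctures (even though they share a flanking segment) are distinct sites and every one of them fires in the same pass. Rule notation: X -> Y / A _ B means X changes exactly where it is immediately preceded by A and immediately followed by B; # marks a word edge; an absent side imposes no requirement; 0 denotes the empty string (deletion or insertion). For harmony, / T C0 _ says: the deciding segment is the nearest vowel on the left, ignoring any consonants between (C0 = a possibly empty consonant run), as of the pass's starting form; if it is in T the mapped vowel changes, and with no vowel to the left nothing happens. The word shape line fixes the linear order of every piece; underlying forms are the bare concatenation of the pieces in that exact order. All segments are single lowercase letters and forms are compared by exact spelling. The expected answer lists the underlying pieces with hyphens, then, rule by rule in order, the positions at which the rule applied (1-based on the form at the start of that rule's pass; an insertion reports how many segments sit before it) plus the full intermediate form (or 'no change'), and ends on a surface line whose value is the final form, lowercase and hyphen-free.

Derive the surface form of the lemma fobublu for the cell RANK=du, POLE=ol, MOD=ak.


underlying: fobublu-api-dze-pus
1. e -> o, i -> u / B C0 _: fires at position(s) 10: fobubluapudzepus
surface: fobubluapudzepus


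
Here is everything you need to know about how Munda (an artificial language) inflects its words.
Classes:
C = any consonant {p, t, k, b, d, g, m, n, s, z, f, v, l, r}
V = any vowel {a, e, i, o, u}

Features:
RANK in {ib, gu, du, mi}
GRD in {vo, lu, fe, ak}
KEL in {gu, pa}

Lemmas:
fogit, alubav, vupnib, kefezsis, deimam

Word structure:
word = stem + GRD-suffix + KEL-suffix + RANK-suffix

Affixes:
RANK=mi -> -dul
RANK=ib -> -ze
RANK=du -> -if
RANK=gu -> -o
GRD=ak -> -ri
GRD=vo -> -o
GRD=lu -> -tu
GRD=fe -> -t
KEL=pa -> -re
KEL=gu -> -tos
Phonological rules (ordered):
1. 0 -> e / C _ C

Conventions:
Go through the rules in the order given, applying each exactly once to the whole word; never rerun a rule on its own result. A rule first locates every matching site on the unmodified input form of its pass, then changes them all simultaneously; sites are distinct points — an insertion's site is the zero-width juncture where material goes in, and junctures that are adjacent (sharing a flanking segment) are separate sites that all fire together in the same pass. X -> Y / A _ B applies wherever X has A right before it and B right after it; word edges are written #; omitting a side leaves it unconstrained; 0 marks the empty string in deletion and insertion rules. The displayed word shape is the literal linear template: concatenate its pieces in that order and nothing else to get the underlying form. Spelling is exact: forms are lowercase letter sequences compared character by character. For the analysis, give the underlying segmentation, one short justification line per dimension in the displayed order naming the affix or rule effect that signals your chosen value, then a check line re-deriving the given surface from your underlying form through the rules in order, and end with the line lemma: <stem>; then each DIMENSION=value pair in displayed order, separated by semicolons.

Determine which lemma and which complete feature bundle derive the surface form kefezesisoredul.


underlying: kefezsis-o-re-dul
RANK=mi - signalled by the affix -dul
GRD=vo - signalled by the affix -o
KEL=pa - signalled by the affix -re
check: kefezsisoredul -> kefezesisoredul
lemma: kefezsis; RANK=mi; GRD=vo; KEL=pa


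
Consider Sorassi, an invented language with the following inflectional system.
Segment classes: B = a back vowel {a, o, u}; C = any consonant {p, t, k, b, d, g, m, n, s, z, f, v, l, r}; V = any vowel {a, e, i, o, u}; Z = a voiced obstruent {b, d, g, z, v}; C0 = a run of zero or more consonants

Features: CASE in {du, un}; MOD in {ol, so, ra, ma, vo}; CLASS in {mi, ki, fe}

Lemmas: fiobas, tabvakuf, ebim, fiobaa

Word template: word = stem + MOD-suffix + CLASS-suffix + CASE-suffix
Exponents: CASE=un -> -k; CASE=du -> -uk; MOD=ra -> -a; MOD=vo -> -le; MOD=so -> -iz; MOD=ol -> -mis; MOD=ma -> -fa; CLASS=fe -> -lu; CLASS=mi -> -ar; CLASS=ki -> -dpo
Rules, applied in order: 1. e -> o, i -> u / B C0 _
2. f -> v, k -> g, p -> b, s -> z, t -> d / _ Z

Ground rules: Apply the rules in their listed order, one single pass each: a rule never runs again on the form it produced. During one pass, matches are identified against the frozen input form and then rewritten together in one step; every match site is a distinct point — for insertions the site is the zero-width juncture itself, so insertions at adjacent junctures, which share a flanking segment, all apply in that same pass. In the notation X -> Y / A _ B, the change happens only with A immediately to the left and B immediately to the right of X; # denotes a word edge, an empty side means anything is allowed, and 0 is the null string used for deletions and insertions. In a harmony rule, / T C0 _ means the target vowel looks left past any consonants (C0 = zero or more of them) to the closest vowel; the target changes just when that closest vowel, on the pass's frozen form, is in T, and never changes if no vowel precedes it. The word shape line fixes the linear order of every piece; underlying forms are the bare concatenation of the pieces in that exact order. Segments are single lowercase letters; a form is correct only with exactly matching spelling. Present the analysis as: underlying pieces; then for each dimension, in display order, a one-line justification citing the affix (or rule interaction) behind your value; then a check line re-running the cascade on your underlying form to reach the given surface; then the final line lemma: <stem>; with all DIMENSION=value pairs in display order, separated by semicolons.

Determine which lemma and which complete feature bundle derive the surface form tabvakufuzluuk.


underlying: tabvakuf-iz-lu-uk
CASE=du - signalled by the affix -uk
MOD=so - signalled by the affix -iz
CLASS=fe - signalled by the affix -lu
check: tabvakufizluuk -> tabvakufuzluuk -> tabvakufuzluuk
lemma: tabvakuf; CASE=du; MOD=so; CLASS=fe


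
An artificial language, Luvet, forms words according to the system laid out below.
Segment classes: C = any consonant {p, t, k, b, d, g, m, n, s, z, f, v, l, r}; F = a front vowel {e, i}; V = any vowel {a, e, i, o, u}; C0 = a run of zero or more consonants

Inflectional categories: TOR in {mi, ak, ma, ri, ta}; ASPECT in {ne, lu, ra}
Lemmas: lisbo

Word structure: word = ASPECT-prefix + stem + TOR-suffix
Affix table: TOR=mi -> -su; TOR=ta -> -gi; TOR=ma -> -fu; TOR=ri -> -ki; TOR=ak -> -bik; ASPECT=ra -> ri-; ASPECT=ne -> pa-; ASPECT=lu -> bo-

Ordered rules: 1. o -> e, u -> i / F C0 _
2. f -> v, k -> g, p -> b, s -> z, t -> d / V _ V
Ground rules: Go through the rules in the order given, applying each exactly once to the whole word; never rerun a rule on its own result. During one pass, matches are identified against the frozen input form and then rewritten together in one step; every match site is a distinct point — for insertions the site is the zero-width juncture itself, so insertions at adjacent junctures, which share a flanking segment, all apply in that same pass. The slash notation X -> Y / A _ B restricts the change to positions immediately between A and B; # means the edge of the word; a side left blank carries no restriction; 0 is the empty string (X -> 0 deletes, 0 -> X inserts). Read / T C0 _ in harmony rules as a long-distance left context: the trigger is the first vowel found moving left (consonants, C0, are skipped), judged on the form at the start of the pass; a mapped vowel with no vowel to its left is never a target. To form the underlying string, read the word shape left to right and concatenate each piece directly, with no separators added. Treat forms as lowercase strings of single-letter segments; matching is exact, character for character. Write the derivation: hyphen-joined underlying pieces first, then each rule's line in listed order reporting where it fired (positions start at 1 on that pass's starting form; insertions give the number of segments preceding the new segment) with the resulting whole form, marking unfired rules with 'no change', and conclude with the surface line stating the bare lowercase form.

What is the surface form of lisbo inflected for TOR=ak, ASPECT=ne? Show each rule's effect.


underlying: pa-lisbo-bik
1. o -> e, u -> i / F C0 _: fires at position(s) 7: palisbebik
2. f -> v, k -> g, p -> b, s -> z, t -> d / V _ V: no change
surface: palisbebik


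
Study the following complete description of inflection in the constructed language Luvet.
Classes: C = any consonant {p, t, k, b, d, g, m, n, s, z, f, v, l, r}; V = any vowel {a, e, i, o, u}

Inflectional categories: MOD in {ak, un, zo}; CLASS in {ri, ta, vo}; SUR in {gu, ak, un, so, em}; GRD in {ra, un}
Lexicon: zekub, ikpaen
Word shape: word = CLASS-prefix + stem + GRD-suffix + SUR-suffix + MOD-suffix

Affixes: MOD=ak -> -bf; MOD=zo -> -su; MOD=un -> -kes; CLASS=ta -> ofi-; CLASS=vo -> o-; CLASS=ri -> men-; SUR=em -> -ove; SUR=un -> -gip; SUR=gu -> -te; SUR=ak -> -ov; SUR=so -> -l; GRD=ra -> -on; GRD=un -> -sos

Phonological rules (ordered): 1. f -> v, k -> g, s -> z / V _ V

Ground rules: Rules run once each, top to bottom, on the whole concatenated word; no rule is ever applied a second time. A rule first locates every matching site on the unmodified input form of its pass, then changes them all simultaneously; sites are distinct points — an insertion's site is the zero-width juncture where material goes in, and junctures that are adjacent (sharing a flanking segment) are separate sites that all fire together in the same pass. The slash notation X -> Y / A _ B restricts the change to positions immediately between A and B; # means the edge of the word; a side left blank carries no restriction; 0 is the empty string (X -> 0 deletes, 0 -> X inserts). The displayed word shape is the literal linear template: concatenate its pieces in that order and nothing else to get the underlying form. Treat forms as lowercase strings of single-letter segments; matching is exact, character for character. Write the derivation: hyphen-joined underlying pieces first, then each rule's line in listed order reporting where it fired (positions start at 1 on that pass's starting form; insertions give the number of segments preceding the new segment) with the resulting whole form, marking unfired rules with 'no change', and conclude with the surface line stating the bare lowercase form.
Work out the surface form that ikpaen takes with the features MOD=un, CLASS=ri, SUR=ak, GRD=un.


underlying: men-ikpaen-sos-ov-kes
1. f -> v, k -> g, s -> z / V _ V: fires at position(s) 12: menikpaensozovkes
surface: menikpaensozovkes


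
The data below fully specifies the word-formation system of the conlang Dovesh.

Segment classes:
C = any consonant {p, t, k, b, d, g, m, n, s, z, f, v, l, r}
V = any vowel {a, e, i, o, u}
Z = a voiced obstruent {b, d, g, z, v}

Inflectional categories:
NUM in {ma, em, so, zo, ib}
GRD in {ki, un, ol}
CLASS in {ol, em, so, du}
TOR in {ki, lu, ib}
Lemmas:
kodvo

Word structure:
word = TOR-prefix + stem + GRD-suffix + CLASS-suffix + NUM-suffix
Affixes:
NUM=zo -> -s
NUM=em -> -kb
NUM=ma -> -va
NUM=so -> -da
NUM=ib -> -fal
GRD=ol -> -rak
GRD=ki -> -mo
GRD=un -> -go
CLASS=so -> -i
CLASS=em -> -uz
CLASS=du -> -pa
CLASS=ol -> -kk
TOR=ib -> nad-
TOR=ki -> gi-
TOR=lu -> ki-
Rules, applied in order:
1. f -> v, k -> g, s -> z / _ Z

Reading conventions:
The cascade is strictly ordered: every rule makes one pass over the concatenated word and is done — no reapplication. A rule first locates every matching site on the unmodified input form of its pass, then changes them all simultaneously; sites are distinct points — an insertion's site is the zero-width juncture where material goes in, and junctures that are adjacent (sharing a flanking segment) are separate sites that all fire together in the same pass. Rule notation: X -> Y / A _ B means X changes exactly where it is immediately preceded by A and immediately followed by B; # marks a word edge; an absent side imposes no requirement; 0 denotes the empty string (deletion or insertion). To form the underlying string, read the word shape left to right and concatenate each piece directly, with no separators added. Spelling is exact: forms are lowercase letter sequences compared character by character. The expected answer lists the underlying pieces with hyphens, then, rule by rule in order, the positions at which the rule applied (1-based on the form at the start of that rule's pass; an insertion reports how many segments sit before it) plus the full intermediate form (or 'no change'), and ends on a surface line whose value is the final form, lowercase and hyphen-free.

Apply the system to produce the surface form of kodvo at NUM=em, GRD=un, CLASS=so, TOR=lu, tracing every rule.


underlying: ki-kodvo-go-i-kb
1. f -> v, k -> g, s -> z / _ Z: fires at position(s) 11: kikodvogoigb
surface: kikodvogoigb


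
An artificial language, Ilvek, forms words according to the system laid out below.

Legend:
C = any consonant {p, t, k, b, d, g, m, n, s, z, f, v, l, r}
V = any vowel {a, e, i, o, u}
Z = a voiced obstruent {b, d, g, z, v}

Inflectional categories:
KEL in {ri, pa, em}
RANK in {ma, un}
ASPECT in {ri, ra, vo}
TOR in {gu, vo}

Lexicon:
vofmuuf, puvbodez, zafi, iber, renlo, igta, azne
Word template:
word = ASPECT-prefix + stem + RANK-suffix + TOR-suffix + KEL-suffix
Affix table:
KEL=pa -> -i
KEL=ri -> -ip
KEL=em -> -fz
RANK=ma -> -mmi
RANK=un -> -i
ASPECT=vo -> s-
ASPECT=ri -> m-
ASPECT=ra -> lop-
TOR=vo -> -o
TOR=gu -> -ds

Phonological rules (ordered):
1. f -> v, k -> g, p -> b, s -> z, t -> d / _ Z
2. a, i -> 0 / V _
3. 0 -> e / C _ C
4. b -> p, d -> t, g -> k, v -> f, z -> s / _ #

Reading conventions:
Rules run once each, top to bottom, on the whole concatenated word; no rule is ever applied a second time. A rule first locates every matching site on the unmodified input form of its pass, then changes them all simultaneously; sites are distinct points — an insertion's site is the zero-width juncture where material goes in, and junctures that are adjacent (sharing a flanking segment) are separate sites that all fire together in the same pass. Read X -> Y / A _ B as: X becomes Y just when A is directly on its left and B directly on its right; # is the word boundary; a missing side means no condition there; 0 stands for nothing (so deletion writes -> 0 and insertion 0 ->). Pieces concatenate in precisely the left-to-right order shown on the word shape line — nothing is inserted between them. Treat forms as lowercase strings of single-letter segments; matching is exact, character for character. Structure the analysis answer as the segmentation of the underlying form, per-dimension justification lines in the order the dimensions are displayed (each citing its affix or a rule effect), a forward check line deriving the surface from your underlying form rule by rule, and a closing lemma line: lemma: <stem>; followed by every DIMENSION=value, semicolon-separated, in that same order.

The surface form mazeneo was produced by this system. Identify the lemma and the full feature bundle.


underlying: m-azne-i-o-i
KEL=pa - signalled by the affix -i
RANK=un - signalled by the affix -i
ASPECT=ri - signalled by the affix m-
TOR=vo - signalled by the affix -o
check: mazneioi -> mazneioi -> mazneo -> mazeneo -> mazeneo
lemma: azne; KEL=pa; RANK=un; ASPECT=ri; TOR=vo


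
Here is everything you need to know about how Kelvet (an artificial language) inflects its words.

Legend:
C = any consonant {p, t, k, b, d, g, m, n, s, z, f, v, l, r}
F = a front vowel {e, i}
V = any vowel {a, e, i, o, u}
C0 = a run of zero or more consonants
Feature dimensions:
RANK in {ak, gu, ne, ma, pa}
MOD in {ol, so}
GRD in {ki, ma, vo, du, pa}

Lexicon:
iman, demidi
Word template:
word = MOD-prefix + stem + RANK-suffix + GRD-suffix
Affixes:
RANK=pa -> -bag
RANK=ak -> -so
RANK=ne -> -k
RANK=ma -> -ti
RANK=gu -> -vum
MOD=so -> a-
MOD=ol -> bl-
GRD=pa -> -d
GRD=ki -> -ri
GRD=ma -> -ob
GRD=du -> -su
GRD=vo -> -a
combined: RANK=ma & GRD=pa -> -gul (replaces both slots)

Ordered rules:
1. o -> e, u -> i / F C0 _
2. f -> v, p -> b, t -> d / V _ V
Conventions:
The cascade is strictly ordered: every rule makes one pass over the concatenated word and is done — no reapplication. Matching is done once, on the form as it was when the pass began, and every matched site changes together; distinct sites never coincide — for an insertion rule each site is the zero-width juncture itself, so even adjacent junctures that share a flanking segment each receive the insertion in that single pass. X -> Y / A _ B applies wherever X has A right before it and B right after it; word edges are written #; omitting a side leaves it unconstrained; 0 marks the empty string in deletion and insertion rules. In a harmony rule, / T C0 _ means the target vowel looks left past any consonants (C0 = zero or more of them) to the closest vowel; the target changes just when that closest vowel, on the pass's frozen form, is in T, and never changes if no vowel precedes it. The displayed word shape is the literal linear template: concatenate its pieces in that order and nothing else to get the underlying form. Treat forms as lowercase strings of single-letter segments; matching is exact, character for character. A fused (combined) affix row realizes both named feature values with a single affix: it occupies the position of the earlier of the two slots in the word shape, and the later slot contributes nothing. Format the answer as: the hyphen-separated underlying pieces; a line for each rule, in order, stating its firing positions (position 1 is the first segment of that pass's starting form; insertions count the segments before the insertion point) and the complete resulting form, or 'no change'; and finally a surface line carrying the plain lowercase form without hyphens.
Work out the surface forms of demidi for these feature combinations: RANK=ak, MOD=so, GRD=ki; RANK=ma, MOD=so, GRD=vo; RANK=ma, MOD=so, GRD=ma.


cell RANK=ak, MOD=so, GRD=ki:
underlying: a-demidi-so-ri
1. o -> e, u -> i / F C0 _: fires at position(s) 9: ademidiseri
2. f -> v, p -> b, t -> d / V _ V: no change
surface: ademidiseri

cell RANK=ma, MOD=so, GRD=vo:
underlying: a-demidi-ti-a
1. o -> e, u -> i / F C0 _: no change
2. f -> v, p -> b, t -> d / V _ V: fires at position(s) 8: ademididia
surface: ademididia

cell RANK=ma, MOD=so, GRD=ma:
underlying: a-demidi-ti-ob
1. o -> e, u -> i / F C0 _: fires at position(s) 10: ademiditieb
2. f -> v, p -> b, t -> d / V _ V: fires at position(s) 8: ademididieb
surface: ademididieb


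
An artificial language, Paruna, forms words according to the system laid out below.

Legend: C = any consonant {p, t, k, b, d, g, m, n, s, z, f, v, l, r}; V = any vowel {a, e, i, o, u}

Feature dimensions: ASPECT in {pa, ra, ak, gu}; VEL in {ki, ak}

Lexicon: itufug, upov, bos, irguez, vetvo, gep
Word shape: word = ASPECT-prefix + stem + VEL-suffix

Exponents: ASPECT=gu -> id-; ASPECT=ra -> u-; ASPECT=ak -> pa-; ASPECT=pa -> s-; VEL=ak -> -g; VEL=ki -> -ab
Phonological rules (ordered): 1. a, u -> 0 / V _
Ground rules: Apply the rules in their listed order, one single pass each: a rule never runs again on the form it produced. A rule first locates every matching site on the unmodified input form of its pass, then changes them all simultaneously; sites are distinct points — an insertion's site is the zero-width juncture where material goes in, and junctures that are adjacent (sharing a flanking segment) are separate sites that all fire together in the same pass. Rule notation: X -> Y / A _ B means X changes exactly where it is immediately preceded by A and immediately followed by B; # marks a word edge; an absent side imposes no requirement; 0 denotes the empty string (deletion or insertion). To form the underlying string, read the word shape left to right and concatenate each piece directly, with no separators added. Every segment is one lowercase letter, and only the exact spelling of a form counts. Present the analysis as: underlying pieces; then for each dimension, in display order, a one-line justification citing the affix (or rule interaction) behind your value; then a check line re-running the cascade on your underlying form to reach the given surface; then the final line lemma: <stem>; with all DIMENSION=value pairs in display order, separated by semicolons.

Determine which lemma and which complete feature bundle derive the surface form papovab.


underlying: pa-upov-ab
ASPECT=ak - signalled by the affix pa-
VEL=ki - signalled by the affix -ab
check: paupovab -> papovab
lemma: upov; ASPECT=ak; VEL=ki


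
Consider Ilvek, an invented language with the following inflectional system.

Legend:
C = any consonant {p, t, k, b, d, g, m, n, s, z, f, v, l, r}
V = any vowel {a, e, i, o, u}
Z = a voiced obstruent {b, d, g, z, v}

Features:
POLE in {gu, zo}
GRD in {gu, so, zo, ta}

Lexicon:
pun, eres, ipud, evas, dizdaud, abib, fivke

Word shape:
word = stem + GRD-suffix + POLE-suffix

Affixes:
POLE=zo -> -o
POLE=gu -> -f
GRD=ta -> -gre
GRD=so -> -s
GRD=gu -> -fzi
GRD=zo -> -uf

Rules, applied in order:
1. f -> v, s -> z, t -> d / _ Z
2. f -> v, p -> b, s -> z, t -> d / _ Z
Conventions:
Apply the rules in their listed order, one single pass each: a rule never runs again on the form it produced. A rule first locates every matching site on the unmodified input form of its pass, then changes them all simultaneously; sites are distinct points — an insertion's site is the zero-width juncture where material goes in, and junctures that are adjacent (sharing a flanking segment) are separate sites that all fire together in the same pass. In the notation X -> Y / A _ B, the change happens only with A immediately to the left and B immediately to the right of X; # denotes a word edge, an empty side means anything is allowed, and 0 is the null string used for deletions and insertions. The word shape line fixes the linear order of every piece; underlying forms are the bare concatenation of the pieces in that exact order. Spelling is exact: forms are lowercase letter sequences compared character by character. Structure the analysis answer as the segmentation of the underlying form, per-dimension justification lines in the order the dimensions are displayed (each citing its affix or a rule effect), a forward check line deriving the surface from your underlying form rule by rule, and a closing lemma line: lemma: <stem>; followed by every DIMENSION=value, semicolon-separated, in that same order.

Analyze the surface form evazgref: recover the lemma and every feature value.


underlying: evas-gre-f
POLE=gu - signalled by the affix -f
GRD=ta - signalled by the affix -gre
check: evasgref -> evazgref -> evazgref
lemma: evas; POLE=gu; GRD=ta


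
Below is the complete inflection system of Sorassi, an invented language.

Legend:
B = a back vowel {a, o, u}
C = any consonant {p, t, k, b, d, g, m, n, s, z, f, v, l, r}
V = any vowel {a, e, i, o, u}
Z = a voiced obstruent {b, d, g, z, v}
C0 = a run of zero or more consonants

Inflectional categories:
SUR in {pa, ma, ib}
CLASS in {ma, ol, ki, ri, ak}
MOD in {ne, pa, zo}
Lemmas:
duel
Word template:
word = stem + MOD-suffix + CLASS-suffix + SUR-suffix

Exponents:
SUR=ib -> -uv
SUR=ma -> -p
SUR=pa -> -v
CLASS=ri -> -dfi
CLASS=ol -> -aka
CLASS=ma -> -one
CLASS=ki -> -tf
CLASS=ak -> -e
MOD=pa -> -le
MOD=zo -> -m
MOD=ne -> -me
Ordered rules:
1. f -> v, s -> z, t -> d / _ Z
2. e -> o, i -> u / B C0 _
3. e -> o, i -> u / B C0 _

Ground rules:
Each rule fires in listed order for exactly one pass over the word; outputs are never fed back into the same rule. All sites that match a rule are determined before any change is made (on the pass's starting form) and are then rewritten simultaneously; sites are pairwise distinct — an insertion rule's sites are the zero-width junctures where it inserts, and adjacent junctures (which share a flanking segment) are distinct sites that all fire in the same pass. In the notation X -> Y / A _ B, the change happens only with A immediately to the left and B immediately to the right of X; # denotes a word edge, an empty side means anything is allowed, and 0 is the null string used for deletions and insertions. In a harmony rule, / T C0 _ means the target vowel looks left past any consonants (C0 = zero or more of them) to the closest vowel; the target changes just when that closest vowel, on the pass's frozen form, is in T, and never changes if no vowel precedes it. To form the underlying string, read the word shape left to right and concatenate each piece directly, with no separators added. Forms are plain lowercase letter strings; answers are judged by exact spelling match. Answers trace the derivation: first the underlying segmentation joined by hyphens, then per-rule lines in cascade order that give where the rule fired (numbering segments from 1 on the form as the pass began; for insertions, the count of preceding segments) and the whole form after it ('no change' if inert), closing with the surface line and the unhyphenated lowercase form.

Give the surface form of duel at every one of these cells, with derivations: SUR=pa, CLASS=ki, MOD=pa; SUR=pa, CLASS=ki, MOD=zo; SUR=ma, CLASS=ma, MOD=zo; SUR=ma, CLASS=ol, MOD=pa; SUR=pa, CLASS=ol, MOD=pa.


cell SUR=pa, CLASS=ki, MOD=pa:
underlying: duel-le-tf-v
1. f -> v, s -> z, t -> d / _ Z: fires at position(s) 8: duelletvv
2. e -> o, i -> u / B C0 _: fires at position(s) 3: duolletvv
3. e -> o, i -> u / B C0 _: fires at position(s) 6: duollotvv
surface: duollotvv

cell SUR=pa, CLASS=ki, MOD=zo:
underlying: duel-m-tf-v
1. f -> v, s -> z, t -> d / _ Z: fires at position(s) 7: duelmtvv
2. e -> o, i -> u / B C0 _: fires at position(s) 3: duolmtvv
3. e -> o, i -> u / B C0 _: no change
surface: duolmtvv

cell SUR=ma, CLASS=ma, MOD=zo:
underlying: duel-m-one-p
1. f -> v, s -> z, t -> d / _ Z: no change
2. e -> o, i -> u / B C0 _: fires at position(s) 3, 8: duolmonop
3. e -> o, i -> u / B C0 _: no change
surface: duolmonop

cell SUR=ma, CLASS=ol, MOD=pa:
underlying: duel-le-aka-p
1. f -> v, s -> z, t -> d / _ Z: no change
2. e -> o, i -> u / B C0 _: fires at position(s) 3: duolleakap
3. e -> o, i -> u / B C0 _: fires at position(s) 6: duolloakap
surface: duolloakap

cell SUR=pa, CLASS=ol, MOD=pa:
underlying: duel-le-aka-v
1. f -> v, s -> z, t -> d / _ Z: no change
2. e -> o, i -> u / B C0 _: fires at position(s) 3: duolleakav
3. e -> o, i -> u / B C0 _: fires at position(s) 6: duolloakav
surface: duolloakav


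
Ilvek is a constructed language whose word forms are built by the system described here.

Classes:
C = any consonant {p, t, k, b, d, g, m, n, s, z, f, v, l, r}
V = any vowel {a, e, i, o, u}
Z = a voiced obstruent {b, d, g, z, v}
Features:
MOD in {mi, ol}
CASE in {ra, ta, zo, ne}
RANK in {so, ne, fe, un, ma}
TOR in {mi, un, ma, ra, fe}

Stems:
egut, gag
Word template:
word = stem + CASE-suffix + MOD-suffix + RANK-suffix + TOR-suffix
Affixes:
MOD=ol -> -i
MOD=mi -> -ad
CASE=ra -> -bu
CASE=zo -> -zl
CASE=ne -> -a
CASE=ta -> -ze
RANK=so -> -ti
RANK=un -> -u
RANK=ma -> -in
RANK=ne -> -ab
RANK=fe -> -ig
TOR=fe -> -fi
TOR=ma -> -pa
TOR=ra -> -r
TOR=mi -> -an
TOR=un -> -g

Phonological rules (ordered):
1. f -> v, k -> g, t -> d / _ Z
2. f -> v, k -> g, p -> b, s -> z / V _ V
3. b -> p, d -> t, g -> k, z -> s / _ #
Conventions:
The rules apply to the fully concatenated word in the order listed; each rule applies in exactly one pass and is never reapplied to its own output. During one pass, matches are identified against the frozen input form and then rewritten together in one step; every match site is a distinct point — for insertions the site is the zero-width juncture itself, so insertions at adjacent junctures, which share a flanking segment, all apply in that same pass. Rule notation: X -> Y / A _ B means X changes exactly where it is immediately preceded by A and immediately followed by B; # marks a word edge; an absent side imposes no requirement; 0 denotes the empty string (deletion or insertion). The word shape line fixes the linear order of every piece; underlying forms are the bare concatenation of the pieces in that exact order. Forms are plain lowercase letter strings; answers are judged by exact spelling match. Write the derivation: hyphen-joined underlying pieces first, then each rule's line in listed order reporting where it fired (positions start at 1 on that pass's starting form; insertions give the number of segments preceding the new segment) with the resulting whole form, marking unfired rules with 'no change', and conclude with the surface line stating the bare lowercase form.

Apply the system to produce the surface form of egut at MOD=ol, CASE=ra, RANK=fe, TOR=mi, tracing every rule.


underlying: egut-bu-i-ig-an
1. f -> v, k -> g, t -> d / _ Z: fires at position(s) 4: egudbuiigan
2. f -> v, k -> g, p -> b, s -> z / V _ V: no change
3. b -> p, d -> t, g -> k, z -> s / _ #: no change
surface: egudbuiigan


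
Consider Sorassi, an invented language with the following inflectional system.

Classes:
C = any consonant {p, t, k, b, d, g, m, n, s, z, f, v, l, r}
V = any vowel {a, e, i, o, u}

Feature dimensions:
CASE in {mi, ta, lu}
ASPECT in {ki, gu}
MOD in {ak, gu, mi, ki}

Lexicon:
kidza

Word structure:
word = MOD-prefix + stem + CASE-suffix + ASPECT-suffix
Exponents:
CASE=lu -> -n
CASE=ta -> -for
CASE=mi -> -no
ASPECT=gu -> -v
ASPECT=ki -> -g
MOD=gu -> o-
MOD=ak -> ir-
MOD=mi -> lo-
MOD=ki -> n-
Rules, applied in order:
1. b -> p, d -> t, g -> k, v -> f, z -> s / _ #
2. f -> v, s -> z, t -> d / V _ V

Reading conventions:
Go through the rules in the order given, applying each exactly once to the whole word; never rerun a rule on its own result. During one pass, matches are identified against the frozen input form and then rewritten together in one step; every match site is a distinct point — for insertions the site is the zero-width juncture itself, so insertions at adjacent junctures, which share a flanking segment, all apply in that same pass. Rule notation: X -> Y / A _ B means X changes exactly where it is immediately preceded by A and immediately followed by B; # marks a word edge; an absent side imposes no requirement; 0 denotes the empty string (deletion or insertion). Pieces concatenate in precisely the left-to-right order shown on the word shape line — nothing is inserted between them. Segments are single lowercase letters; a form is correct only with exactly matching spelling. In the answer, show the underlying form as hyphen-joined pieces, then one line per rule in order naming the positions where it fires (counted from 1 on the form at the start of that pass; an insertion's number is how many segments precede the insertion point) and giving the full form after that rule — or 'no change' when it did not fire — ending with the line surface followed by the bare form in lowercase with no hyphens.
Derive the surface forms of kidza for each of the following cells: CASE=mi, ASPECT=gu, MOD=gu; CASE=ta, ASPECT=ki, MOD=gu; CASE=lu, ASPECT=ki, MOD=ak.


cell CASE=mi, ASPECT=gu, MOD=gu:
underlying: o-kidza-no-v
1. b -> p, d -> t, g -> k, v -> f, z -> s / _ #: fires at position(s) 9: okidzanof
2. f -> v, s -> z, t -> d / V _ V: no change
surface: okidzanof

cell CASE=ta, ASPECT=ki, MOD=gu:
underlying: o-kidza-for-g
1. b -> p, d -> t, g -> k, v -> f, z -> s / _ #: fires at position(s) 10: okidzafork
2. f -> v, s -> z, t -> d / V _ V: fires at position(s) 7: okidzavork
surface: okidzavork

cell CASE=lu, ASPECT=ki, MOD=ak:
underlying: ir-kidza-n-g
1. b -> p, d -> t, g -> k, v -> f, z -> s / _ #: fires at position(s) 9: irkidzank
2. f -> v, s -> z, t -> d / V _ V: no change
surface: irkidzank


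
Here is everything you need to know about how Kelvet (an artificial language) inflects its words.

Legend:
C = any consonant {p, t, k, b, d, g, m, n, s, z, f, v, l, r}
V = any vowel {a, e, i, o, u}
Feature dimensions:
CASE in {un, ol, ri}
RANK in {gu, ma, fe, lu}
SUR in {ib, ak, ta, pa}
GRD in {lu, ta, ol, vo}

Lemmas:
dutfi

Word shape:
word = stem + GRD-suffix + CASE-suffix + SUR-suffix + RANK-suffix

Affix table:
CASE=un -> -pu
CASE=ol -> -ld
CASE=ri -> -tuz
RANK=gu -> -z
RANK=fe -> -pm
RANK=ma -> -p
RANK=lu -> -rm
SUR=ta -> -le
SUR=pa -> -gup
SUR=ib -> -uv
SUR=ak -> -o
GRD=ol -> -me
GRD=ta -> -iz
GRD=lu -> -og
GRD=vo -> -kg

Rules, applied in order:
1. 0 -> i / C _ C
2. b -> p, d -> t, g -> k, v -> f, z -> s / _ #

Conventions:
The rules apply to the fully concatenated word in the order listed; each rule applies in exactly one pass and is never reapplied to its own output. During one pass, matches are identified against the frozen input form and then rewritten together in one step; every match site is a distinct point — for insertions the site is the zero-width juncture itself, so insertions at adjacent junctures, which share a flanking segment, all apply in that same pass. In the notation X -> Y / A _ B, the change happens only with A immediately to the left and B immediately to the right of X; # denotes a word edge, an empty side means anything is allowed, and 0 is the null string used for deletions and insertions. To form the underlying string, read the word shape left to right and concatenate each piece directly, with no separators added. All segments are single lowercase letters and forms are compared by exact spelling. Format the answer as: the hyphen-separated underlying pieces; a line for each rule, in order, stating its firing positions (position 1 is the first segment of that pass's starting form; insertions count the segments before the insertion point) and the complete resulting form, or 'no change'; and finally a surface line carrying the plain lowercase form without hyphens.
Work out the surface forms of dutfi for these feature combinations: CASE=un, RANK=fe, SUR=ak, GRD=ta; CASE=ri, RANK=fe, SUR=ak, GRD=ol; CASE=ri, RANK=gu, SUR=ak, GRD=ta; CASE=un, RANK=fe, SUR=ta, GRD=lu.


cell CASE=un, RANK=fe, SUR=ak, GRD=ta:
underlying: dutfi-iz-pu-o-pm
1. 0 -> i / C _ C: inserts after position(s) 3, 7, 11: dutifiizipuopim
2. b -> p, d -> t, g -> k, v -> f, z -> s / _ #: no change
surface: dutifiizipuopim

cell CASE=ri, RANK=fe, SUR=ak, GRD=ol:
underlying: dutfi-me-tuz-o-pm
1. 0 -> i / C _ C: inserts after position(s) 3, 12: dutifimetuzopim
2. b -> p, d -> t, g -> k, v -> f, z -> s / _ #: no change
surface: dutifimetuzopim

cell CASE=ri, RANK=gu, SUR=ak, GRD=ta:
underlying: dutfi-iz-tuz-o-z
1. 0 -> i / C _ C: inserts after position(s) 3, 7: dutifiizituzoz
2. b -> p, d -> t, g -> k, v -> f, z -> s / _ #: fires at position(s) 14: dutifiizituzos
surface: dutifiizituzos

cell CASE=un, RANK=fe, SUR=ta, GRD=lu:
underlying: dutfi-og-pu-le-pm
1. 0 -> i / C _ C: inserts after position(s) 3, 7, 12: dutifiogipulepim
2. b -> p, d -> t, g -> k, v -> f, z -> s / _ #: no change
surface: dutifiogipulepim
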